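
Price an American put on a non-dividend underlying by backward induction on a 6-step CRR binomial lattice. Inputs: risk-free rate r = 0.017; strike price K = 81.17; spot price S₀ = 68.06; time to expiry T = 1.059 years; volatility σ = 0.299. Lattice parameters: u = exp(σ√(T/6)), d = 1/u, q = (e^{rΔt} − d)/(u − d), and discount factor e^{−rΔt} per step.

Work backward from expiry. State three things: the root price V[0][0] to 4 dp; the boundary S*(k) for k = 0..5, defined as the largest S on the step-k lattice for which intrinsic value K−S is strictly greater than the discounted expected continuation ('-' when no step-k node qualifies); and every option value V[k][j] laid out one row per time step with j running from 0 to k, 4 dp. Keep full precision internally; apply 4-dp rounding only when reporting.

params: Δt=0.17650 u=1.13385 d=0.88195 q=0.48057 e^(-rΔt)=0.99700
t_6 payoffs: 49.1393 39.9910 28.2300 13.1100 0.0000 0.0000 0.0000
t_5: node(5,0) S=36.3179 payoff=44.8521 vs cont=44.6089 → 44.8521 [stop]  node(5,1) S=46.6906 payoff=34.4794 vs cont=34.2362 → 34.4794 [stop]  node(5,2) S=60.0258 payoff=21.1442 vs cont=20.9010 → 21.1442 [stop]  node(5,3) S=77.1696 payoff=4.0004 vs cont=6.7894 → 6.7894 [wait]  node(5,4) S=99.2098 payoff=0.0000 vs cont=0.0000 → 0.0000 [wait]  node(5,5) S=127.5448 payoff=0.0000 vs cont=0.0000 → 0.0000 [wait]  ⇒ S*(5)=60.0258
t_4: node(4,0) S=41.1790 payoff=39.9910 vs cont=39.7479 → 39.9910 [stop]  node(4,1) S=52.9400 payoff=28.2300 vs cont=27.9869 → 28.2300 [stop]  node(4,2) S=68.0600 payoff=13.1100 vs cont=14.2031 → 14.2031 [wait]  node(4,3) S=87.4984 payoff=0.0000 vs cont=3.5161 → 3.5161 [wait]  node(4,4) S=112.4886 payoff=0.0000 vs cont=0.0000 → 0.0000 [wait]  ⇒ S*(4)=52.9400
t_3: node(3,0) S=46.6906 payoff=34.4794 vs cont=34.2362 → 34.4794 [stop]  node(3,1) S=60.0258 payoff=21.1442 vs cont=21.4248 → 21.4248 [wait]  node(3,2) S=77.1696 payoff=4.0004 vs cont=9.0401 → 9.0401 [wait]  node(3,3) S=99.2098 payoff=0.0000 vs cont=1.8209 → 1.8209 [wait]  ⇒ S*(3)=46.6906
t_2: node(2,0) S=52.9400 payoff=28.2300 vs cont=28.1213 → 28.2300 [stop]  node(2,1) S=68.0600 payoff=13.1100 vs cont=15.4267 → 15.4267 [wait]  node(2,2) S=87.4984 payoff=0.0000 vs cont=5.5541 → 5.5541 [wait]  ⇒ S*(2)=52.9400
t_1: node(1,0) S=60.0258 payoff=21.1442 vs cont=22.0110 → 22.0110 [wait]  node(1,1) S=77.1696 payoff=4.0004 vs cont=10.6503 → 10.6503 [wait]  ⇒ S*(1)=-
t_0: node(0,0) S=68.0600 payoff=13.1100 vs cont=16.5018 → 16.5018 [wait]  ⇒ S*(0)=-

price = 16.5018
boundary = - - 52.9400 46.6906 52.9400 60.0258
tree:
16.5018
22.0110 10.6503
28.2300 15.4267 5.5541
34.4794 21.4248 9.0401 1.8209
39.9910 28.2300 14.2031 3.5161 0.0000
44.8521 34.4794 21.1442 6.7894 0.0000 0.0000
49.1393 39.9910 28.2300 13.1100 0.0000 0.0000 0.0000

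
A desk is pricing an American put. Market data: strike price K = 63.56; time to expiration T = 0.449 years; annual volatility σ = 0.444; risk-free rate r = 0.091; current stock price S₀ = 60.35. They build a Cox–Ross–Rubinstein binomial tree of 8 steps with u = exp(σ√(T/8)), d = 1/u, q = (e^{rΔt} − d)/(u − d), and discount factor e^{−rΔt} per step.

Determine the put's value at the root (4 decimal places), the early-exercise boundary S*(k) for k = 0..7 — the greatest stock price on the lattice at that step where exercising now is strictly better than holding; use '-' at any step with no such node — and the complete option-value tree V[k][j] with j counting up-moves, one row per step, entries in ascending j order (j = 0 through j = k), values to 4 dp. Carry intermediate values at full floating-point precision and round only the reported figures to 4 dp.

price = 7.9936
boundary = - - - 44.0181 39.6232 44.0181 48.9005 54.3244
tree:
7.9936
11.1249 4.9196
15.0037 7.3297 2.5410
19.5419 10.5837 4.1251 0.9703
23.9368 14.7146 6.5288 1.7448 0.1997
27.8930 19.5419 10.0002 3.0970 0.3999 0.0000
31.4541 23.9368 14.6595 5.4068 0.8006 0.0000 0.0000
34.6597 27.8930 19.5419 9.2356 1.6031 0.0000 0.0000 0.0000
37.5452 31.4541 23.9368 14.6595 3.2100 0.0000 0.0000 0.0000 0.0000

Δt=0.05613, u=1.11092, d=0.90016, q=0.49802, disc=e^(-rΔt)=0.99491
k=8 terminal: V=max(K-S,0) → 37.5452 31.4541 23.9368 14.6595 3.2100 0.0000 0.0000 0.0000 0.0000
k=7: j=0 S=28.9003 intr=34.6597 cont=34.3359 V=34.6597[EX]; j=1 S=35.6670 intr=27.8930 cont=27.5692 V=27.8930[EX]; j=2 S=44.0181 intr=19.5419 cont=19.2181 V=19.5419[EX]; j=3 S=54.3244 intr=9.2356 cont=8.9118 V=9.2356[EX]; j=4 S=67.0439 intr=0.0000 cont=1.6031 V=1.6031[hold]; j=5 S=82.7415 intr=0.0000 cont=0.0000 V=0.0000[hold]; j=6 S=102.1145 intr=0.0000 cont=0.0000 V=0.0000[hold]; j=7 S=126.0235 intr=0.0000 cont=0.0000 V=0.0000[hold]  S*(7)=54.3244
k=6: j=0 S=32.1059 intr=31.4541 cont=31.1303 V=31.4541[EX]; j=1 S=39.6232 intr=23.9368 cont=23.6130 V=23.9368[EX]; j=2 S=48.9005 intr=14.6595 cont=14.3357 V=14.6595[EX]; j=3 S=60.3500 intr=3.2100 cont=5.4068 V=5.4068[hold]; j=4 S=74.4803 intr=0.0000 cont=0.8006 V=0.8006[hold]; j=5 S=91.9190 intr=0.0000 cont=0.0000 V=0.0000[hold]; j=6 S=113.4409 intr=0.0000 cont=0.0000 V=0.0000[hold]  S*(6)=48.9005
k=5: j=0 S=35.6670 intr=27.8930 cont=27.5692 V=27.8930[EX]; j=1 S=44.0181 intr=19.5419 cont=19.2181 V=19.5419[EX]; j=2 S=54.3244 intr=9.2356 cont=10.0002 V=10.0002[hold]; j=3 S=67.0439 intr=0.0000 cont=3.0970 V=3.0970[hold]; j=4 S=82.7415 intr=0.0000 cont=0.3999 V=0.3999[hold]; j=5 S=102.1145 intr=0.0000 cont=0.0000 V=0.0000[hold]  S*(5)=44.0181
k=4: j=0 S=39.6232 intr=23.9368 cont=23.6130 V=23.9368[EX]; j=1 S=48.9005 intr=14.6595 cont=14.7146 V=14.7146[hold]; j=2 S=60.3500 intr=3.2100 cont=6.5288 V=6.5288[hold]; j=3 S=74.4803 intr=0.0000 cont=1.7448 V=1.7448[hold]; j=4 S=91.9190 intr=0.0000 cont=0.1997 V=0.1997[hold]  S*(4)=39.6232
k=3: j=0 S=44.0181 intr=19.5419 cont=19.2454 V=19.5419[EX]; j=1 S=54.3244 intr=9.2356 cont=10.5837 V=10.5837[hold]; j=2 S=67.0439 intr=0.0000 cont=4.1251 V=4.1251[hold]; j=3 S=82.7415 intr=0.0000 cont=0.9703 V=0.9703[hold]  S*(3)=44.0181
k=2: j=0 S=48.9005 intr=14.6595 cont=15.0037 V=15.0037[hold]; j=1 S=60.3500 intr=3.2100 cont=7.3297 V=7.3297[hold]; j=2 S=74.4803 intr=0.0000 cont=2.5410 V=2.5410[hold]  S*(2)=-
k=1: j=0 S=54.3244 intr=9.2356 cont=11.1249 V=11.1249[hold]; j=1 S=67.0439 intr=0.0000 cont=4.9196 V=4.9196[hold]  S*(1)=-
k=0: j=0 S=60.3500 intr=3.2100 cont=7.9936 V=7.9936[hold]  S*(0)=-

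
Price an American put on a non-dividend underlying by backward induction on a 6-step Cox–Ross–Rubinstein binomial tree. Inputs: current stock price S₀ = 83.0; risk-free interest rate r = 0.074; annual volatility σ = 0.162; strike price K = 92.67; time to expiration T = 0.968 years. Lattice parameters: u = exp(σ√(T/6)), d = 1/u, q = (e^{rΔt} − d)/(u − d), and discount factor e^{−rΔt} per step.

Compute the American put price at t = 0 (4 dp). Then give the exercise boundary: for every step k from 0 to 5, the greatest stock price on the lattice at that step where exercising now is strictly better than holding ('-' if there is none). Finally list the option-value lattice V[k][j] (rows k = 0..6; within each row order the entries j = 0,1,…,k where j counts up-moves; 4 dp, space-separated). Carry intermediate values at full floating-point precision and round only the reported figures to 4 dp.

price = 9.6700
boundary = 83.0000 77.7712 83.0000 77.7712 83.0000 88.5803
tree:
9.6700
14.8988 5.4831
19.7982 9.6700 2.5150
24.3889 14.8988 5.0270 0.7180
28.6905 19.7982 9.6700 1.7136 0.0000
32.7210 24.3889 14.8988 4.0897 0.0000 0.0000
36.4977 28.6905 19.7982 9.6700 0.0000 0.0000 0.0000

params: Δt=0.16133 u=1.06723 d=0.93700 q=0.57596 e^(-rΔt)=0.98813
t_6 payoffs: 36.4977 28.6905 19.7982 9.6700 0.0000 0.0000 0.0000
t_5: node(5,0) S=59.9490 payoff=32.7210 vs cont=31.6213 → 32.7210 [stop]  node(5,1) S=68.2811 payoff=24.3889 vs cont=23.2892 → 24.3889 [stop]  node(5,2) S=77.7712 payoff=14.8988 vs cont=13.7990 → 14.8988 [stop]  node(5,3) S=88.5803 payoff=4.0897 vs cont=4.0518 → 4.0897 [stop]  node(5,4) S=100.8918 payoff=0.0000 vs cont=0.0000 → 0.0000 [wait]  node(5,5) S=114.9144 payoff=0.0000 vs cont=0.0000 → 0.0000 [wait]  ⇒ S*(5)=88.5803
t_4: node(4,0) S=63.9795 payoff=28.6905 vs cont=27.5907 → 28.6905 [stop]  node(4,1) S=72.8718 payoff=19.7982 vs cont=18.6984 → 19.7982 [stop]  node(4,2) S=83.0000 payoff=9.6700 vs cont=8.5702 → 9.6700 [stop]  node(4,3) S=94.5359 payoff=0.0000 vs cont=1.7136 → 1.7136 [wait]  node(4,4) S=107.6751 payoff=0.0000 vs cont=0.0000 → 0.0000 [wait]  ⇒ S*(4)=83.0000
t_3: node(3,0) S=68.2811 payoff=24.3889 vs cont=23.2892 → 24.3889 [stop]  node(3,1) S=77.7712 payoff=14.8988 vs cont=13.7990 → 14.8988 [stop]  node(3,2) S=88.5803 payoff=4.0897 vs cont=5.0270 → 5.0270 [wait]  node(3,3) S=100.8918 payoff=0.0000 vs cont=0.7180 → 0.7180 [wait]  ⇒ S*(3)=77.7712
t_2: node(2,0) S=72.8718 payoff=19.7982 vs cont=18.6984 → 19.7982 [stop]  node(2,1) S=83.0000 payoff=9.6700 vs cont=9.1037 → 9.6700 [stop]  node(2,2) S=94.5359 payoff=0.0000 vs cont=2.5150 → 2.5150 [wait]  ⇒ S*(2)=83.0000
t_1: node(1,0) S=77.7712 payoff=14.8988 vs cont=13.7990 → 14.8988 [stop]  node(1,1) S=88.5803 payoff=4.0897 vs cont=5.4831 → 5.4831 [wait]  ⇒ S*(1)=77.7712
t_0: node(0,0) S=83.0000 payoff=9.6700 vs cont=9.3633 → 9.6700 [stop]  ⇒ S*(0)=83.0000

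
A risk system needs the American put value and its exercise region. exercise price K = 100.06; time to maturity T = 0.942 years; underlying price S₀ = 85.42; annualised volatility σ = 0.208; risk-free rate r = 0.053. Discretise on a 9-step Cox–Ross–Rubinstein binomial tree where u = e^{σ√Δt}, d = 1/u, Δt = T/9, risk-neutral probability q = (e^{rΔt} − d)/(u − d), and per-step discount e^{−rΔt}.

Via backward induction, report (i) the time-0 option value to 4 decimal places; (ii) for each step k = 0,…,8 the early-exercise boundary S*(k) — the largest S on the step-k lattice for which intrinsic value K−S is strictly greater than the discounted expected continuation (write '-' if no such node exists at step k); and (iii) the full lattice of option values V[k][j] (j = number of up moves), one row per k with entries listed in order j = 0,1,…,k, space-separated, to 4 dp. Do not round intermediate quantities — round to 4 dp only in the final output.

params: Δt=0.10467 u=1.06961 d=0.93492 q=0.52448 e^(-rΔt)=0.99447
t_9 payoffs: 53.4439 46.7283 39.0452 30.2552 20.1990 8.6940 0.0000 0.0000 0.0000 0.0000
t_8: node(8,0) S=49.8610 payoff=50.1990 vs cont=49.6455 → 50.1990 [stop]  node(8,1) S=57.0441 payoff=43.0159 vs cont=42.4624 → 43.0159 [stop]  node(8,2) S=65.2620 payoff=34.7980 vs cont=34.2445 → 34.7980 [stop]  node(8,3) S=74.6638 payoff=25.3962 vs cont=24.8427 → 25.3962 [stop]  node(8,4) S=85.4200 payoff=14.6400 vs cont=14.0865 → 14.6400 [stop]  node(8,5) S=97.7258 payoff=2.3342 vs cont=4.1113 → 4.1113 [wait]  node(8,6) S=111.8044 payoff=0.0000 vs cont=0.0000 → 0.0000 [wait]  node(8,7) S=127.9112 payoff=0.0000 vs cont=0.0000 → 0.0000 [wait]  node(8,8) S=146.3383 payoff=0.0000 vs cont=0.0000 → 0.0000 [wait]  ⇒ S*(8)=85.4200
t_7: node(7,0) S=53.3317 payoff=46.7283 vs cont=46.1747 → 46.7283 [stop]  node(7,1) S=61.0148 payoff=39.0452 vs cont=38.4916 → 39.0452 [stop]  node(7,2) S=69.8048 payoff=30.2552 vs cont=29.7017 → 30.2552 [stop]  node(7,3) S=79.8610 payoff=20.1990 vs cont=19.6455 → 20.1990 [stop]  node(7,4) S=91.3660 payoff=8.6940 vs cont=9.0674 → 9.0674 [wait]  node(7,5) S=104.5283 payoff=0.0000 vs cont=1.9442 → 1.9442 [wait]  node(7,6) S=119.5869 payoff=0.0000 vs cont=0.0000 → 0.0000 [wait]  node(7,7) S=136.8149 payoff=0.0000 vs cont=0.0000 → 0.0000 [wait]  ⇒ S*(7)=79.8610
t_6: node(6,0) S=57.0441 payoff=43.0159 vs cont=42.4624 → 43.0159 [stop]  node(6,1) S=65.2620 payoff=34.7980 vs cont=34.2445 → 34.7980 [stop]  node(6,2) S=74.6638 payoff=25.3962 vs cont=24.8427 → 25.3962 [stop]  node(6,3) S=85.4200 payoff=14.6400 vs cont=14.2812 → 14.6400 [stop]  node(6,4) S=97.7258 payoff=2.3342 vs cont=5.3019 → 5.3019 [wait]  node(6,5) S=111.8044 payoff=0.0000 vs cont=0.9194 → 0.9194 [wait]  node(6,6) S=127.9112 payoff=0.0000 vs cont=0.0000 → 0.0000 [wait]  ⇒ S*(6)=85.4200
t_5: node(5,0) S=61.0148 payoff=39.0452 vs cont=38.4916 → 39.0452 [stop]  node(5,1) S=69.8048 payoff=30.2552 vs cont=29.7017 → 30.2552 [stop]  node(5,2) S=79.8610 payoff=20.1990 vs cont=19.6455 → 20.1990 [stop]  node(5,3) S=91.3660 payoff=8.6940 vs cont=9.6884 → 9.6884 [wait]  node(5,4) S=104.5283 payoff=0.0000 vs cont=2.9867 → 2.9867 [wait]  node(5,5) S=119.5869 payoff=0.0000 vs cont=0.4348 → 0.4348 [wait]  ⇒ S*(5)=79.8610
t_4: node(4,0) S=65.2620 payoff=34.7980 vs cont=34.2445 → 34.7980 [stop]  node(4,1) S=74.6638 payoff=25.3962 vs cont=24.8427 → 25.3962 [stop]  node(4,2) S=85.4200 payoff=14.6400 vs cont=14.6051 → 14.6400 [stop]  node(4,3) S=97.7258 payoff=2.3342 vs cont=6.1393 → 6.1393 [wait]  node(4,4) S=111.8044 payoff=0.0000 vs cont=1.6391 → 1.6391 [wait]  ⇒ S*(4)=85.4200
t_3: node(3,0) S=69.8048 payoff=30.2552 vs cont=29.7017 → 30.2552 [stop]  node(3,1) S=79.8610 payoff=20.1990 vs cont=19.6455 → 20.1990 [stop]  node(3,2) S=91.3660 payoff=8.6940 vs cont=10.1252 → 10.1252 [wait]  node(3,3) S=104.5283 payoff=0.0000 vs cont=3.7581 → 3.7581 [wait]  ⇒ S*(3)=79.8610
t_2: node(2,0) S=74.6638 payoff=25.3962 vs cont=24.8427 → 25.3962 [stop]  node(2,1) S=85.4200 payoff=14.6400 vs cont=14.8329 → 14.8329 [wait]  node(2,2) S=97.7258 payoff=2.3342 vs cont=6.7482 → 6.7482 [wait]  ⇒ S*(2)=74.6638
t_1: node(1,0) S=79.8610 payoff=20.1990 vs cont=19.7461 → 20.1990 [stop]  node(1,1) S=91.3660 payoff=8.6940 vs cont=10.5340 → 10.5340 [wait]  ⇒ S*(1)=79.8610
t_0: node(0,0) S=85.4200 payoff=14.6400 vs cont=15.0462 → 15.0462 [wait]  ⇒ S*(0)=-

price = 15.0462
boundary = - 79.8610 74.6638 79.8610 85.4200 79.8610 85.4200 79.8610 85.4200
tree:
15.0462
20.1990 10.5340
25.3962 14.8329 6.7482
30.2552 20.1990 10.1252 3.7581
34.7980 25.3962 14.6400 6.1393 1.6391
39.0452 30.2552 20.1990 9.6884 2.9867 0.4348
43.0159 34.7980 25.3962 14.6400 5.3019 0.9194 0.0000
46.7283 39.0452 30.2552 20.1990 9.0674 1.9442 0.0000 0.0000
50.1990 43.0159 34.7980 25.3962 14.6400 4.1113 0.0000 0.0000 0.0000
53.4439 46.7283 39.0452 30.2552 20.1990 8.6940 0.0000 0.0000 0.0000 0.0000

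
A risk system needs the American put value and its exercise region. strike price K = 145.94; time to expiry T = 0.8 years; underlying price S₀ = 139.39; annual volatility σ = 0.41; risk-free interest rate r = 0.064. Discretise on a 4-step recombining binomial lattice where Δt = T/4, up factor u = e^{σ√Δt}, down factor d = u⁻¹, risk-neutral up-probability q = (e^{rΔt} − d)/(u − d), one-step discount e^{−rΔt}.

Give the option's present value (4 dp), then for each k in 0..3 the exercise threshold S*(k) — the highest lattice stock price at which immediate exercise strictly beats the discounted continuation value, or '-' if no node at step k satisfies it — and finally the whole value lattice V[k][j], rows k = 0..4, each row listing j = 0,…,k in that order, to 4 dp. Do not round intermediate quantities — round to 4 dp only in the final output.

price = 21.0589
boundary = - - 96.5982 116.0381
tree:
21.0589
32.9359 9.2131
49.3418 16.6744 1.6657
65.5248 29.9019 3.3030 0.0000
78.9967 49.3418 6.5500 0.0000 0.0000

Δt=0.20000, u=1.20124, d=0.83247, q=0.48922, disc=e^(-rΔt)=0.98728
k=4 terminal: V=max(K-S,0) → 78.9967 49.3418 6.5500 0.0000 0.0000
k=3: j=0 S=80.4152 intr=65.5248 cont=63.6687 V=65.5248[EX]; j=1 S=116.0381 intr=29.9019 cont=28.0458 V=29.9019[EX]; j=2 S=167.4414 intr=0.0000 cont=3.3030 V=3.3030[hold]; j=3 S=241.6157 intr=0.0000 cont=0.0000 V=0.0000[hold]  S*(3)=116.0381
k=2: j=0 S=96.5982 intr=49.3418 cont=47.4856 V=49.3418[EX]; j=1 S=139.3900 intr=6.5500 cont=16.6744 V=16.6744[hold]; j=2 S=201.1379 intr=0.0000 cont=1.6657 V=1.6657[hold]  S*(2)=96.5982
k=1: j=0 S=116.0381 intr=29.9019 cont=32.9359 V=32.9359[hold]; j=1 S=167.4414 intr=0.0000 cont=9.2131 V=9.2131[hold]  S*(1)=-
k=0: j=0 S=139.3900 intr=6.5500 cont=21.0589 V=21.0589[hold]  S*(0)=-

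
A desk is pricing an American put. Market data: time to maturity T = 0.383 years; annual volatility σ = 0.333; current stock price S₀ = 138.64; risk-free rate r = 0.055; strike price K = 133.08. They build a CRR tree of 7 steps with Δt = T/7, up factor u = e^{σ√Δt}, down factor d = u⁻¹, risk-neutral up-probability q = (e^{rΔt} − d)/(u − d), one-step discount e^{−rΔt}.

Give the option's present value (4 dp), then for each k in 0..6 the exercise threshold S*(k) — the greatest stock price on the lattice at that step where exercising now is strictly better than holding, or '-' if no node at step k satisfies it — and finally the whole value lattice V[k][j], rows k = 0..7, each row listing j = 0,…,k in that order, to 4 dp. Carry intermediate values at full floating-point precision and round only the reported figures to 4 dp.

price = 7.7818
boundary = - - - - 101.5256 109.7499 118.6403
tree:
7.7818
11.6453 3.9632
16.8968 6.4611 1.4878
23.6179 10.2738 2.6853 0.2985
31.5544 15.8195 4.7870 0.5987 0.0000
39.1623 23.3301 8.4002 1.2007 0.0000 0.0000
46.2001 31.5544 14.4397 2.4080 0.0000 0.0000 0.0000
52.7105 39.1623 23.3301 4.8291 0.0000 0.0000 0.0000 0.0000

Δt=0.05471  u=1.08101  d=0.92506  q=0.49986  discount=0.99700
step 7 (expiry): payoffs max(K−S,0) = 52.7105 39.1623 23.3301 4.8291 0.0000 0.0000 0.0000 0.0000
step 6: (k=6,j=0): S=86.8799, (K−S)⁺=46.2001, hold=45.8002 ⇒ V=46.2001 exercise | (k=6,j=1): S=101.5256, (K−S)⁺=31.5544, hold=31.1545 ⇒ V=31.5544 exercise | (k=6,j=2): S=118.6403, (K−S)⁺=14.4397, hold=14.0399 ⇒ V=14.4397 exercise | (k=6,j=3): S=138.6400, (K−S)⁺=0.0000, hold=2.4080 ⇒ V=2.4080 continue | (k=6,j=4): S=162.0112, (K−S)⁺=0.0000, hold=0.0000 ⇒ V=0.0000 continue | (k=6,j=5): S=189.3221, (K−S)⁺=0.0000, hold=0.0000 ⇒ V=0.0000 continue | (k=6,j=6): S=221.2370, (K−S)⁺=0.0000, hold=0.0000 ⇒ V=0.0000 continue  boundary S*=118.6403
step 5: (k=5,j=0): S=93.9177, (K−S)⁺=39.1623, hold=38.7624 ⇒ V=39.1623 exercise | (k=5,j=1): S=109.7499, (K−S)⁺=23.3301, hold=22.9303 ⇒ V=23.3301 exercise | (k=5,j=2): S=128.2509, (K−S)⁺=4.8291, hold=8.4002 ⇒ V=8.4002 continue | (k=5,j=3): S=149.8707, (K−S)⁺=0.0000, hold=1.2007 ⇒ V=1.2007 continue | (k=5,j=4): S=175.1351, (K−S)⁺=0.0000, hold=0.0000 ⇒ V=0.0000 continue | (k=5,j=5): S=204.6584, (K−S)⁺=0.0000, hold=0.0000 ⇒ V=0.0000 continue  boundary S*=109.7499
step 4: (k=4,j=0): S=101.5256, (K−S)⁺=31.5544, hold=31.1545 ⇒ V=31.5544 exercise | (k=4,j=1): S=118.6403, (K−S)⁺=14.4397, hold=15.8195 ⇒ V=15.8195 continue | (k=4,j=2): S=138.6400, (K−S)⁺=0.0000, hold=4.7870 ⇒ V=4.7870 continue | (k=4,j=3): S=162.0112, (K−S)⁺=0.0000, hold=0.5987 ⇒ V=0.5987 continue | (k=4,j=4): S=189.3221, (K−S)⁺=0.0000, hold=0.0000 ⇒ V=0.0000 continue  boundary S*=101.5256
step 3: (k=3,j=0): S=109.7499, (K−S)⁺=23.3301, hold=23.6179 ⇒ V=23.6179 continue | (k=3,j=1): S=128.2509, (K−S)⁺=4.8291, hold=10.2738 ⇒ V=10.2738 continue | (k=3,j=2): S=149.8707, (K−S)⁺=0.0000, hold=2.6853 ⇒ V=2.6853 continue | (k=3,j=3): S=175.1351, (K−S)⁺=0.0000, hold=0.2985 ⇒ V=0.2985 continue  boundary S*=-
step 2: (k=2,j=0): S=118.6403, (K−S)⁺=14.4397, hold=16.8968 ⇒ V=16.8968 continue | (k=2,j=1): S=138.6400, (K−S)⁺=0.0000, hold=6.4611 ⇒ V=6.4611 continue | (k=2,j=2): S=162.0112, (K−S)⁺=0.0000, hold=1.4878 ⇒ V=1.4878 continue  boundary S*=-
step 1: (k=1,j=0): S=128.2509, (K−S)⁺=4.8291, hold=11.6453 ⇒ V=11.6453 continue | (k=1,j=1): S=149.8707, (K−S)⁺=0.0000, hold=3.9632 ⇒ V=3.9632 continue  boundary S*=-
step 0: (k=0,j=0): S=138.6400, (K−S)⁺=0.0000, hold=7.7818 ⇒ V=7.7818 continue  boundary S*=-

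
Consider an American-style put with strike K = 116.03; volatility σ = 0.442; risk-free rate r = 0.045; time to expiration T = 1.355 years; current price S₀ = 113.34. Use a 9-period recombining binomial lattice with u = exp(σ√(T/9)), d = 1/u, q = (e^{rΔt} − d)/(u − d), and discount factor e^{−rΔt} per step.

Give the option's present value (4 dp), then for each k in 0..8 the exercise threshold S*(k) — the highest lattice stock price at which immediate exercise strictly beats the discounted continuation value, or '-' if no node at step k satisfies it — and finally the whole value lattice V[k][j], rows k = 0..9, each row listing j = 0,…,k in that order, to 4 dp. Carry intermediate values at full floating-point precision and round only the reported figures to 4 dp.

Δt=0.15056  u=1.18709  d=0.84240  q=0.47695  discount=0.99325
step 9 (expiry): payoffs max(K−S,0) = 91.8175 81.9103 67.9494 48.2759 20.5526 0.0000 0.0000 0.0000 0.0000 0.0000
step 8: (k=8,j=0): S=28.7423, (K−S)⁺=87.2877, hold=86.5042 ⇒ V=87.2877 exercise | (k=8,j=1): S=40.5030, (K−S)⁺=75.5270, hold=74.7435 ⇒ V=75.5270 exercise | (k=8,j=2): S=57.0759, (K−S)⁺=58.9541, hold=58.1707 ⇒ V=58.9541 exercise | (k=8,j=3): S=80.4300, (K−S)⁺=35.6000, hold=34.8166 ⇒ V=35.6000 exercise | (k=8,j=4): S=113.3400, (K−S)⁺=2.6900, hold=10.6774 ⇒ V=10.6774 continue | (k=8,j=5): S=159.7160, (K−S)⁺=0.0000, hold=0.0000 ⇒ V=0.0000 continue | (k=8,j=6): S=225.0680, (K−S)⁺=0.0000, hold=0.0000 ⇒ V=0.0000 continue | (k=8,j=7): S=317.1604, (K−S)⁺=0.0000, hold=0.0000 ⇒ V=0.0000 continue | (k=8,j=8): S=446.9348, (K−S)⁺=0.0000, hold=0.0000 ⇒ V=0.0000 continue  boundary S*=80.4300
step 7: (k=7,j=0): S=34.1197, (K−S)⁺=81.9103, hold=81.1269 ⇒ V=81.9103 exercise | (k=7,j=1): S=48.0806, (K−S)⁺=67.9494, hold=67.1659 ⇒ V=67.9494 exercise | (k=7,j=2): S=67.7541, (K−S)⁺=48.2759, hold=47.4925 ⇒ V=48.2759 exercise | (k=7,j=3): S=95.4774, (K−S)⁺=20.5526, hold=23.5530 ⇒ V=23.5530 continue | (k=7,j=4): S=134.5445, (K−S)⁺=0.0000, hold=5.5471 ⇒ V=5.5471 continue | (k=7,j=5): S=189.5968, (K−S)⁺=0.0000, hold=0.0000 ⇒ V=0.0000 continue | (k=7,j=6): S=267.1753, (K−S)⁺=0.0000, hold=0.0000 ⇒ V=0.0000 continue | (k=7,j=7): S=376.4971, (K−S)⁺=0.0000, hold=0.0000 ⇒ V=0.0000 continue  boundary S*=67.7541
step 6: (k=6,j=0): S=40.5030, (K−S)⁺=75.5270, hold=74.7435 ⇒ V=75.5270 exercise | (k=6,j=1): S=57.0759, (K−S)⁺=58.9541, hold=58.1707 ⇒ V=58.9541 exercise | (k=6,j=2): S=80.4300, (K−S)⁺=35.6000, hold=36.2380 ⇒ V=36.2380 continue | (k=6,j=3): S=113.3400, (K−S)⁺=2.6900, hold=14.8640 ⇒ V=14.8640 continue | (k=6,j=4): S=159.7160, (K−S)⁺=0.0000, hold=2.8818 ⇒ V=2.8818 continue | (k=6,j=5): S=225.0680, (K−S)⁺=0.0000, hold=0.0000 ⇒ V=0.0000 continue | (k=6,j=6): S=317.1604, (K−S)⁺=0.0000, hold=0.0000 ⇒ V=0.0000 continue  boundary S*=57.0759
step 5: (k=5,j=0): S=48.0806, (K−S)⁺=67.9494, hold=67.1659 ⇒ V=67.9494 exercise | (k=5,j=1): S=67.7541, (K−S)⁺=48.2759, hold=47.7947 ⇒ V=48.2759 exercise | (k=5,j=2): S=95.4774, (K−S)⁺=20.5526, hold=25.8678 ⇒ V=25.8678 continue | (k=5,j=3): S=134.5445, (K−S)⁺=0.0000, hold=9.0873 ⇒ V=9.0873 continue | (k=5,j=4): S=189.5968, (K−S)⁺=0.0000, hold=1.4972 ⇒ V=1.4972 continue | (k=5,j=5): S=267.1753, (K−S)⁺=0.0000, hold=0.0000 ⇒ V=0.0000 continue  boundary S*=67.7541
step 4: (k=4,j=0): S=57.0759, (K−S)⁺=58.9541, hold=58.1707 ⇒ V=58.9541 exercise | (k=4,j=1): S=80.4300, (K−S)⁺=35.6000, hold=37.3345 ⇒ V=37.3345 continue | (k=4,j=2): S=113.3400, (K−S)⁺=2.6900, hold=17.7437 ⇒ V=17.7437 continue | (k=4,j=3): S=159.7160, (K−S)⁺=0.0000, hold=5.4303 ⇒ V=5.4303 continue | (k=4,j=4): S=225.0680, (K−S)⁺=0.0000, hold=0.7778 ⇒ V=0.7778 continue  boundary S*=57.0759
step 3: (k=3,j=0): S=67.7541, (K−S)⁺=48.2759, hold=48.3142 ⇒ V=48.3142 continue | (k=3,j=1): S=95.4774, (K−S)⁺=20.5526, hold=27.8017 ⇒ V=27.8017 continue | (k=3,j=2): S=134.5445, (K−S)⁺=0.0000, hold=11.7906 ⇒ V=11.7906 continue | (k=3,j=3): S=189.5968, (K−S)⁺=0.0000, hold=3.1896 ⇒ V=3.1896 continue  boundary S*=-
step 2: (k=2,j=0): S=80.4300, (K−S)⁺=35.6000, hold=38.2706 ⇒ V=38.2706 continue | (k=2,j=1): S=113.3400, (K−S)⁺=2.6900, hold=20.0290 ⇒ V=20.0290 continue | (k=2,j=2): S=159.7160, (K−S)⁺=0.0000, hold=7.6364 ⇒ V=7.6364 continue  boundary S*=-
step 1: (k=1,j=0): S=95.4774, (K−S)⁺=20.5526, hold=29.3706 ⇒ V=29.3706 continue | (k=1,j=1): S=134.5445, (K−S)⁺=0.0000, hold=14.0230 ⇒ V=14.0230 continue  boundary S*=-
step 0: (k=0,j=0): S=113.3400, (K−S)⁺=2.6900, hold=21.9017 ⇒ V=21.9017 continue  boundary S*=-

price = 21.9017
boundary = - - - - 57.0759 67.7541 57.0759 67.7541 80.4300
tree:
21.9017
29.3706 14.0230
38.2706 20.0290 7.6364
48.3142 27.8017 11.7906 3.1896
58.9541 37.3345 17.7437 5.4303 0.7778
67.9494 48.2759 25.8678 9.0873 1.4972 0.0000
75.5270 58.9541 36.2380 14.8640 2.8818 0.0000 0.0000
81.9103 67.9494 48.2759 23.5530 5.5471 0.0000 0.0000 0.0000
87.2877 75.5270 58.9541 35.6000 10.6774 0.0000 0.0000 0.0000 0.0000
91.8175 81.9103 67.9494 48.2759 20.5526 0.0000 0.0000 0.0000 0.0000 0.0000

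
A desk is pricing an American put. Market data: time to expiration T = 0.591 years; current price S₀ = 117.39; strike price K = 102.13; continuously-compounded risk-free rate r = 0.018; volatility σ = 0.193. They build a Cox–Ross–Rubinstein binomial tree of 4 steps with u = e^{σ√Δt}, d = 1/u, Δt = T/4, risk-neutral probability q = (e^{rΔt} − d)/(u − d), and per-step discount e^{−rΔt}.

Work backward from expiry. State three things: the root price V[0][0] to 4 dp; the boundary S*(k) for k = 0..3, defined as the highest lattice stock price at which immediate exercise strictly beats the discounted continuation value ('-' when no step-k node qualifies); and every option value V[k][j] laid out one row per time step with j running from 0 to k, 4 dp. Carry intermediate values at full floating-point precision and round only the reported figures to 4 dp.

price = 1.1883
boundary = - - - 93.9670
tree:
1.1883
2.2650 0.1154
4.3060 0.2310 0.0000
8.1630 0.4627 0.0000 0.0000
14.8817 0.9268 0.0000 0.0000 0.0000

Δt=0.14775, u=1.07701, d=0.92850, q=0.49939, disc=e^(-rΔt)=0.99734
k=4 terminal: V=max(K-S,0) → 14.8817 0.9268 0.0000 0.0000 0.0000
k=3: j=0 S=93.9670 intr=8.1630 cont=7.8917 V=8.1630[EX]; j=1 S=108.9965 intr=0.0000 cont=0.4627 V=0.4627[hold]; j=2 S=126.4298 intr=0.0000 cont=0.0000 V=0.0000[hold]; j=3 S=146.6515 intr=0.0000 cont=0.0000 V=0.0000[hold]  S*(3)=93.9670
k=2: j=0 S=101.2032 intr=0.9268 cont=4.3060 V=4.3060[hold]; j=1 S=117.3900 intr=0.0000 cont=0.2310 V=0.2310[hold]; j=2 S=136.1658 intr=0.0000 cont=0.0000 V=0.0000[hold]  S*(2)=-
k=1: j=0 S=108.9965 intr=0.0000 cont=2.2650 V=2.2650[hold]; j=1 S=126.4298 intr=0.0000 cont=0.1154 V=0.1154[hold]  S*(1)=-
k=0: j=0 S=117.3900 intr=0.0000 cont=1.1883 V=1.1883[hold]  S*(0)=-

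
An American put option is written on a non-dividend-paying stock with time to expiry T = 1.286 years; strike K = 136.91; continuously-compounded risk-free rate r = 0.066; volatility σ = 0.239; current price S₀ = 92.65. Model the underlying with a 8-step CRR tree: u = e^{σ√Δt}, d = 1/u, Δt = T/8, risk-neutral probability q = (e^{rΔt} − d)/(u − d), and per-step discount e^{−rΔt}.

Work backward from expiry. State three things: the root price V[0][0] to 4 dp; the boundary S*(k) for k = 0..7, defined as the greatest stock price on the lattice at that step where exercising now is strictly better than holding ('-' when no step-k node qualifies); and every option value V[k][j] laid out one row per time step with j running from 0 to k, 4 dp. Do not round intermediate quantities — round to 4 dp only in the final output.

Δt=0.16075  u=1.10057  d=0.90862  q=0.53163  discount=0.98945
step 8 (expiry): payoffs max(K−S,0) = 93.8653 84.7724 73.7587 60.4184 44.2600 24.6883 0.9822 0.0000 0.0000
step 7: (k=7,j=0): S=47.3735, (K−S)⁺=89.5365, hold=88.0917 ⇒ V=89.5365 exercise | (k=7,j=1): S=57.3808, (K−S)⁺=79.5292, hold=78.0843 ⇒ V=79.5292 exercise | (k=7,j=2): S=69.5021, (K−S)⁺=67.4079, hold=65.9630 ⇒ V=67.4079 exercise | (k=7,j=3): S=84.1840, (K−S)⁺=52.7260, hold=51.2811 ⇒ V=52.7260 exercise | (k=7,j=4): S=101.9674, (K−S)⁺=34.9426, hold=33.4978 ⇒ V=34.9426 exercise | (k=7,j=5): S=123.5073, (K−S)⁺=13.4027, hold=11.9578 ⇒ V=13.4027 exercise | (k=7,j=6): S=149.5974, (K−S)⁺=0.0000, hold=0.4552 ⇒ V=0.4552 continue | (k=7,j=7): S=181.1989, (K−S)⁺=0.0000, hold=0.0000 ⇒ V=0.0000 continue  boundary S*=123.5073
step 6: (k=6,j=0): S=52.1376, (K−S)⁺=84.7724, hold=83.3275 ⇒ V=84.7724 exercise | (k=6,j=1): S=63.1513, (K−S)⁺=73.7587, hold=72.3138 ⇒ V=73.7587 exercise | (k=6,j=2): S=76.4916, (K−S)⁺=60.4184, hold=58.9735 ⇒ V=60.4184 exercise | (k=6,j=3): S=92.6500, (K−S)⁺=44.2600, hold=42.8151 ⇒ V=44.2600 exercise | (k=6,j=4): S=112.2217, (K−S)⁺=24.6883, hold=23.2434 ⇒ V=24.6883 exercise | (k=6,j=5): S=135.9278, (K−S)⁺=0.9822, hold=6.4506 ⇒ V=6.4506 continue | (k=6,j=6): S=164.6417, (K−S)⁺=0.0000, hold=0.2109 ⇒ V=0.2109 continue  boundary S*=112.2217
step 5: (k=5,j=0): S=57.3808, (K−S)⁺=79.5292, hold=78.0843 ⇒ V=79.5292 exercise | (k=5,j=1): S=69.5021, (K−S)⁺=67.4079, hold=65.9630 ⇒ V=67.4079 exercise | (k=5,j=2): S=84.1840, (K−S)⁺=52.7260, hold=51.2811 ⇒ V=52.7260 exercise | (k=5,j=3): S=101.9674, (K−S)⁺=34.9426, hold=33.4978 ⇒ V=34.9426 exercise | (k=5,j=4): S=123.5073, (K−S)⁺=13.4027, hold=14.8343 ⇒ V=14.8343 continue | (k=5,j=5): S=149.5974, (K−S)⁺=0.0000, hold=3.1003 ⇒ V=3.1003 continue  boundary S*=101.9674
step 4: (k=4,j=0): S=63.1513, (K−S)⁺=73.7587, hold=72.3138 ⇒ V=73.7587 exercise | (k=4,j=1): S=76.4916, (K−S)⁺=60.4184, hold=58.9735 ⇒ V=60.4184 exercise | (k=4,j=2): S=92.6500, (K−S)⁺=44.2600, hold=42.8151 ⇒ V=44.2600 exercise | (k=4,j=3): S=112.2217, (K−S)⁺=24.6883, hold=23.9965 ⇒ V=24.6883 exercise | (k=4,j=4): S=135.9278, (K−S)⁺=0.9822, hold=8.5054 ⇒ V=8.5054 continue  boundary S*=112.2217
step 3: (k=3,j=0): S=69.5021, (K−S)⁺=67.4079, hold=65.9630 ⇒ V=67.4079 exercise | (k=3,j=1): S=84.1840, (K−S)⁺=52.7260, hold=51.2811 ⇒ V=52.7260 exercise | (k=3,j=2): S=101.9674, (K−S)⁺=34.9426, hold=33.4978 ⇒ V=34.9426 exercise | (k=3,j=3): S=123.5073, (K−S)⁺=13.4027, hold=15.9152 ⇒ V=15.9152 continue  boundary S*=101.9674
step 2: (k=2,j=0): S=76.4916, (K−S)⁺=60.4184, hold=58.9735 ⇒ V=60.4184 exercise | (k=2,j=1): S=92.6500, (K−S)⁺=44.2600, hold=42.8151 ⇒ V=44.2600 exercise | (k=2,j=2): S=112.2217, (K−S)⁺=24.6883, hold=24.5651 ⇒ V=24.6883 exercise  boundary S*=112.2217
step 1: (k=1,j=0): S=84.1840, (K−S)⁺=52.7260, hold=51.2811 ⇒ V=52.7260 exercise | (k=1,j=1): S=101.9674, (K−S)⁺=34.9426, hold=33.4978 ⇒ V=34.9426 exercise  boundary S*=101.9674
step 0: (k=0,j=0): S=92.6500, (K−S)⁺=44.2600, hold=42.8151 ⇒ V=44.2600 exercise  boundary S*=92.6500

price = 44.2600
boundary = 92.6500 101.9674 112.2217 101.9674 112.2217 101.9674 112.2217 123.5073
tree:
44.2600
52.7260 34.9426
60.4184 44.2600 24.6883
67.4079 52.7260 34.9426 15.9152
73.7587 60.4184 44.2600 24.6883 8.5054
79.5292 67.4079 52.7260 34.9426 14.8343 3.1003
84.7724 73.7587 60.4184 44.2600 24.6883 6.4506 0.2109
89.5365 79.5292 67.4079 52.7260 34.9426 13.4027 0.4552 0.0000
93.8653 84.7724 73.7587 60.4184 44.2600 24.6883 0.9822 0.0000 0.0000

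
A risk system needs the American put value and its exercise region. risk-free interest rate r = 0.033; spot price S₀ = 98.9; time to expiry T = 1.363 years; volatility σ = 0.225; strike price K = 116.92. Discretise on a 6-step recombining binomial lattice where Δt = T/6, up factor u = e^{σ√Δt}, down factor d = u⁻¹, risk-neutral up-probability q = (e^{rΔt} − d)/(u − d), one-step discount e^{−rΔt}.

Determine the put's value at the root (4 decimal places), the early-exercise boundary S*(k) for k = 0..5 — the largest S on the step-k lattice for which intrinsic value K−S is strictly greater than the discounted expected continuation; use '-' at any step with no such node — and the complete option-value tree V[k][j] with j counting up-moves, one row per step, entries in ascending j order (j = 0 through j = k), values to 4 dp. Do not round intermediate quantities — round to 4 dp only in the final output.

Δt=0.22717, u=1.11320, d=0.89831, q=0.50823, disc=e^(-rΔt)=0.99253
k=6 terminal: V=max(K-S,0) → 64.9497 52.5176 37.1115 18.0200 0.0000 0.0000 0.0000
k=5: j=0 S=57.8534 intr=59.0666 cont=58.1934 V=59.0666[EX]; j=1 S=71.6928 intr=45.2272 cont=44.3540 V=45.2272[EX]; j=2 S=88.8429 intr=28.0771 cont=27.2039 V=28.0771[EX]; j=3 S=110.0956 intr=6.8244 cont=8.7955 V=8.7955[hold]; j=4 S=136.4322 intr=0.0000 cont=0.0000 V=0.0000[hold]; j=5 S=169.0690 intr=0.0000 cont=0.0000 V=0.0000[hold]  S*(5)=88.8429
k=4: j=0 S=64.4024 intr=52.5176 cont=51.6444 V=52.5176[EX]; j=1 S=79.8085 intr=37.1115 cont=36.2383 V=37.1115[EX]; j=2 S=98.9000 intr=18.0200 cont=18.1410 V=18.1410[hold]; j=3 S=122.5585 intr=0.0000 cont=4.2930 V=4.2930[hold]; j=4 S=151.8764 intr=0.0000 cont=0.0000 V=0.0000[hold]  S*(4)=79.8085
k=3: j=0 S=71.6928 intr=45.2272 cont=44.3540 V=45.2272[EX]; j=1 S=88.8429 intr=28.0771 cont=27.2649 V=28.0771[EX]; j=2 S=110.0956 intr=6.8244 cont=11.0201 V=11.0201[hold]; j=3 S=136.4322 intr=0.0000 cont=2.0954 V=2.0954[hold]  S*(3)=88.8429
k=2: j=0 S=79.8085 intr=37.1115 cont=36.2383 V=37.1115[EX]; j=1 S=98.9000 intr=18.0200 cont=19.2632 V=19.2632[hold]; j=2 S=122.5585 intr=0.0000 cont=6.4359 V=6.4359[hold]  S*(2)=79.8085
k=1: j=0 S=88.8429 intr=28.0771 cont=27.8310 V=28.0771[EX]; j=1 S=110.0956 intr=6.8244 cont=12.6488 V=12.6488[hold]  S*(1)=88.8429
k=0: j=0 S=98.9000 intr=18.0200 cont=20.0848 V=20.0848[hold]  S*(0)=-

price = 20.0848
boundary = - 88.8429 79.8085 88.8429 79.8085 88.8429
tree:
20.0848
28.0771 12.6488
37.1115 19.2632 6.4359
45.2272 28.0771 11.0201 2.0954
52.5176 37.1115 18.1410 4.2930 0.0000
59.0666 45.2272 28.0771 8.7955 0.0000 0.0000
64.9497 52.5176 37.1115 18.0200 0.0000 0.0000 0.0000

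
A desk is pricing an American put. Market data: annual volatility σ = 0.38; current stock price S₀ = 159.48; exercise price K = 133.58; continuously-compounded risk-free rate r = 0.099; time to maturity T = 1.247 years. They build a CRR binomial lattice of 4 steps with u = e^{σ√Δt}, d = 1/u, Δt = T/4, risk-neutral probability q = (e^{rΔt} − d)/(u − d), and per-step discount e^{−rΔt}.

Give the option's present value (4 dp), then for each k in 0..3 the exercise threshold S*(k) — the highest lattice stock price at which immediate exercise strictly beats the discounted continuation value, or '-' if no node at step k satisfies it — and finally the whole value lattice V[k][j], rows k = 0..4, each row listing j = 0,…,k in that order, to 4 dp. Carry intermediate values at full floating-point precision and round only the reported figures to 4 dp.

price = 9.3957
boundary = - - - 84.3862
tree:
9.3957
17.0168 2.9399
29.7358 6.3230 0.0000
49.1938 13.5992 0.0000 0.0000
65.3262 29.2482 0.0000 0.0000 0.0000

Δt=0.31175, u=1.23636, d=0.80883, q=0.52047, disc=e^(-rΔt)=0.96961
k=4 terminal: V=max(K-S,0) → 65.3262 29.2482 0.0000 0.0000 0.0000
k=3: j=0 S=84.3862 intr=49.1938 cont=45.1340 V=49.1938[EX]; j=1 S=128.9916 intr=4.5884 cont=13.5992 V=13.5992[hold]; j=2 S=197.1747 intr=0.0000 cont=0.0000 V=0.0000[hold]; j=3 S=301.3983 intr=0.0000 cont=0.0000 V=0.0000[hold]  S*(3)=84.3862
k=2: j=0 S=104.3318 intr=29.2482 cont=29.7358 V=29.7358[hold]; j=1 S=159.4800 intr=0.0000 cont=6.3230 V=6.3230[hold]; j=2 S=243.7788 intr=0.0000 cont=0.0000 V=0.0000[hold]  S*(2)=-
k=1: j=0 S=128.9916 intr=4.5884 cont=17.0168 V=17.0168[hold]; j=1 S=197.1747 intr=0.0000 cont=2.9399 V=2.9399[hold]  S*(1)=-
k=0: j=0 S=159.4800 intr=0.0000 cont=9.3957 V=9.3957[hold]  S*(0)=-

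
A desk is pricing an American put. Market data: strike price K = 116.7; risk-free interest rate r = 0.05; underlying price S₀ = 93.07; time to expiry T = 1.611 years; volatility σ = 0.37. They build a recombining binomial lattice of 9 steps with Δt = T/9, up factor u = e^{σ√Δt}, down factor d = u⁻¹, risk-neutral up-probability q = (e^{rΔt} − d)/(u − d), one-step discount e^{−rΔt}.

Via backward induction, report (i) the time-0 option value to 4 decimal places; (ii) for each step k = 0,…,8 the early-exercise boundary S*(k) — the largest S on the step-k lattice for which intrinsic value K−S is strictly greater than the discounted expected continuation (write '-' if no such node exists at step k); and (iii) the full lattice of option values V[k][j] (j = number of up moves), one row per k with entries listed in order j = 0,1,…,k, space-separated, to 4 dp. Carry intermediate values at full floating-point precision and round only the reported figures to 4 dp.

price = 29.2876
boundary = - - 68.0518 58.1909 68.0518 79.5838 68.0518 79.5838 93.0700
tree:
29.2876
38.2869 20.4416
48.6482 28.1861 12.7415
58.5091 37.6741 18.8104 6.6473
66.9412 48.6482 26.9230 10.6967 2.5470
74.1514 58.5091 37.1162 16.7888 4.5408 0.5148
80.3169 66.9412 48.6482 25.5134 7.9997 1.0176 0.0000
85.5889 74.1514 58.5091 37.1162 13.8836 2.0113 0.0000 0.0000
90.0970 80.3169 66.9412 48.6482 23.6300 3.9757 0.0000 0.0000 0.0000
93.9519 85.5889 74.1514 58.5091 37.1162 7.8585 0.0000 0.0000 0.0000 0.0000

params: Δt=0.17900 u=1.16946 d=0.85510 q=0.48954 e^(-rΔt)=0.99109
t_9 payoffs: 93.9519 85.5889 74.1514 58.5091 37.1162 7.8585 0.0000 0.0000 0.0000 0.0000
t_8: node(8,0) S=26.6030 payoff=90.0970 vs cont=89.0572 → 90.0970 [stop]  node(8,1) S=36.3831 payoff=80.3169 vs cont=79.2771 → 80.3169 [stop]  node(8,2) S=49.7588 payoff=66.9412 vs cont=65.9014 → 66.9412 [stop]  node(8,3) S=68.0518 payoff=48.6482 vs cont=47.6084 → 48.6482 [stop]  node(8,4) S=93.0700 payoff=23.6300 vs cont=22.5902 → 23.6300 [stop]  node(8,5) S=127.2857 payoff=0.0000 vs cont=3.9757 → 3.9757 [wait]  node(8,6) S=174.0802 payoff=0.0000 vs cont=0.0000 → 0.0000 [wait]  node(8,7) S=238.0780 payoff=0.0000 vs cont=0.0000 → 0.0000 [wait]  node(8,8) S=325.6035 payoff=0.0000 vs cont=0.0000 → 0.0000 [wait]  ⇒ S*(8)=93.0700
t_7: node(7,0) S=31.1111 payoff=85.5889 vs cont=84.5491 → 85.5889 [stop]  node(7,1) S=42.5486 payoff=74.1514 vs cont=73.1116 → 74.1514 [stop]  node(7,2) S=58.1909 payoff=58.5091 vs cont=57.4693 → 58.5091 [stop]  node(7,3) S=79.5838 payoff=37.1162 vs cont=36.0764 → 37.1162 [stop]  node(7,4) S=108.8415 payoff=7.8585 vs cont=13.8836 → 13.8836 [wait]  node(7,5) S=148.8554 payoff=0.0000 vs cont=2.0113 → 2.0113 [wait]  node(7,6) S=203.5796 payoff=0.0000 vs cont=0.0000 → 0.0000 [wait]  node(7,7) S=278.4224 payoff=0.0000 vs cont=0.0000 → 0.0000 [wait]  ⇒ S*(7)=79.5838
t_6: node(6,0) S=36.3831 payoff=80.3169 vs cont=79.2771 → 80.3169 [stop]  node(6,1) S=49.7588 payoff=66.9412 vs cont=65.9014 → 66.9412 [stop]  node(6,2) S=68.0518 payoff=48.6482 vs cont=47.6084 → 48.6482 [stop]  node(6,3) S=93.0700 payoff=23.6300 vs cont=25.5134 → 25.5134 [wait]  node(6,4) S=127.2857 payoff=0.0000 vs cont=7.9997 → 7.9997 [wait]  node(6,5) S=174.0802 payoff=0.0000 vs cont=1.0176 → 1.0176 [wait]  node(6,6) S=238.0780 payoff=0.0000 vs cont=0.0000 → 0.0000 [wait]  ⇒ S*(6)=68.0518
t_5: node(5,0) S=42.5486 payoff=74.1514 vs cont=73.1116 → 74.1514 [stop]  node(5,1) S=58.1909 payoff=58.5091 vs cont=57.4693 → 58.5091 [stop]  node(5,2) S=79.5838 payoff=37.1162 vs cont=36.9902 → 37.1162 [stop]  node(5,3) S=108.8415 payoff=7.8585 vs cont=16.7888 → 16.7888 [wait]  node(5,4) S=148.8554 payoff=0.0000 vs cont=4.5408 → 4.5408 [wait]  node(5,5) S=203.5796 payoff=0.0000 vs cont=0.5148 → 0.5148 [wait]  ⇒ S*(5)=79.5838
t_4: node(4,0) S=49.7588 payoff=66.9412 vs cont=65.9014 → 66.9412 [stop]  node(4,1) S=68.0518 payoff=48.6482 vs cont=47.6084 → 48.6482 [stop]  node(4,2) S=93.0700 payoff=23.6300 vs cont=26.9230 → 26.9230 [wait]  node(4,3) S=127.2857 payoff=0.0000 vs cont=10.6967 → 10.6967 [wait]  node(4,4) S=174.0802 payoff=0.0000 vs cont=2.5470 → 2.5470 [wait]  ⇒ S*(4)=68.0518
t_3: node(3,0) S=58.1909 payoff=58.5091 vs cont=57.4693 → 58.5091 [stop]  node(3,1) S=79.5838 payoff=37.1162 vs cont=37.6741 → 37.6741 [wait]  node(3,2) S=108.8415 payoff=7.8585 vs cont=18.8104 → 18.8104 [wait]  node(3,3) S=148.8554 payoff=0.0000 vs cont=6.6473 → 6.6473 [wait]  ⇒ S*(3)=58.1909
t_2: node(2,0) S=68.0518 payoff=48.6482 vs cont=47.8790 → 48.6482 [stop]  node(2,1) S=93.0700 payoff=23.6300 vs cont=28.1861 → 28.1861 [wait]  node(2,2) S=127.2857 payoff=0.0000 vs cont=12.7415 → 12.7415 [wait]  ⇒ S*(2)=68.0518
t_1: node(1,0) S=79.5838 payoff=37.1162 vs cont=38.2869 → 38.2869 [wait]  node(1,1) S=108.8415 payoff=7.8585 vs cont=20.4416 → 20.4416 [wait]  ⇒ S*(1)=-
t_0: node(0,0) S=93.0700 payoff=23.6300 vs cont=29.2876 → 29.2876 [wait]  ⇒ S*(0)=-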